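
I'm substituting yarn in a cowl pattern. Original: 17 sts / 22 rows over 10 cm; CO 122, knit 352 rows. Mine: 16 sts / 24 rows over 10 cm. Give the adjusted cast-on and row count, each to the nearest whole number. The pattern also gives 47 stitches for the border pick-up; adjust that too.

Cast on 115 stitches; work 384 rows; border pick-up 44 stitches.

Stitches: 122 × 16/17 = 114.82 → 115.
Rows: 352 × 24/22 = 384.00 → 384.
border pick-up: 47 × 16/17 = 44.24 → 44.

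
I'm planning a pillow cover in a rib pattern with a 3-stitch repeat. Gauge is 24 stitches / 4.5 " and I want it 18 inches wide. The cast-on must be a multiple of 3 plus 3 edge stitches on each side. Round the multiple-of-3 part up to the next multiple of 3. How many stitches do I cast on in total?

96 stitches.

24 / 4.5 = 5.333 sts per inch.
18 × 5.333 = 96.00 sts.
Less 6 edge sts → 90.00 for the repeat.
Next multiple of 3: 90.
Add back 6 edge sts → 96.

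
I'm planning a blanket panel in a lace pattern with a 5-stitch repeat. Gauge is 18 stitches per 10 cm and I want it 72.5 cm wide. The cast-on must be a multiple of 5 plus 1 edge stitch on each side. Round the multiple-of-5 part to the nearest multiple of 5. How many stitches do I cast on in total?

CO 132 sts.

18 / 10 = 1.8 sts per cm.
72.5 × 1.8 = 130.50 sts.
Less 2 edge sts → 128.50 for the repeat.
Nearest multiple of 5: 130.
Add back 2 edge sts → 132.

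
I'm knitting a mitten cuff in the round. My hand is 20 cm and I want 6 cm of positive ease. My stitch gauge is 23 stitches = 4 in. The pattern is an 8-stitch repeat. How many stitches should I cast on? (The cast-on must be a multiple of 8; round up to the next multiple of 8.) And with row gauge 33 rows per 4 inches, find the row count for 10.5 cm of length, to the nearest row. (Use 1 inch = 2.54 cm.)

Finished = 20 + 6 = 26 cm.
26 cm × 1/2.54 = 10.24 inches.
23/4 = 5.75 sts per in; 10.24 × 5.75 = 58.86 sts.
Next multiple of 8 → 64.
10.5 cm = 4.13 inches; × 8.25 = 34.10 → 34 rows.

Cast on 64 stitches; work 34 rows.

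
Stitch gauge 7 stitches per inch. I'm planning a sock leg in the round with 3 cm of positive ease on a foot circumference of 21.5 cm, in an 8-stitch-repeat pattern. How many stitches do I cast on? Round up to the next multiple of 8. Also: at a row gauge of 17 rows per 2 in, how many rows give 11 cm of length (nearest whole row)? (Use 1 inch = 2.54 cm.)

Finished = 21.5 + 3 = 24.5 cm.
24.5 cm × 1/2.54 = 9.65 inches.
7/1 = 7 sts per in; 9.65 × 7 = 67.52 sts.
Next multiple of 8 → 72.
11 cm = 4.33 inches; × 8.5 = 36.81 → 37 rows.

Cast on 72 stitches; work 37 rows.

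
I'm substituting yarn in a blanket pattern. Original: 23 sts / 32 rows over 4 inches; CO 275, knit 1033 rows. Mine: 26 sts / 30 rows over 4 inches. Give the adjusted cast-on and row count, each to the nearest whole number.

Cast on 311 stitches; work 968 rows.

Stitches: 275 × 26/23 = 310.87 → 311.
Rows: 1033 × 30/32 = 968.44 → 968.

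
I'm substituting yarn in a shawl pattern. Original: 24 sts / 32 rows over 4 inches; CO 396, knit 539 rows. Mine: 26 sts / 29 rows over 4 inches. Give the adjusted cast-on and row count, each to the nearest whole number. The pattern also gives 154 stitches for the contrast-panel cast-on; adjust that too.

Cast on 429 stitches; work 488 rows; contrast-panel cast-on 167 stitches.

Stitches: 396 × 26/24 = 429.00 → 429.
Rows: 539 × 29/32 = 488.47 → 488.
contrast-panel cast-on: 154 × 26/24 = 166.83 → 167.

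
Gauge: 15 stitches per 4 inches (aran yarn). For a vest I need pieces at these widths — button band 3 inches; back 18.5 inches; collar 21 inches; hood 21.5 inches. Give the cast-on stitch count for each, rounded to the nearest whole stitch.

button band 11; back 69; collar 79; hood 81.

Rate = 15/4 = 3.75 sts per in.
button band: 3 × 3.75 = 11.25 → 11.
back: 18.5 × 3.75 = 69.38 → 69.
collar: 21 × 3.75 = 78.75 → 79.
hood: 21.5 × 3.75 = 80.62 → 81.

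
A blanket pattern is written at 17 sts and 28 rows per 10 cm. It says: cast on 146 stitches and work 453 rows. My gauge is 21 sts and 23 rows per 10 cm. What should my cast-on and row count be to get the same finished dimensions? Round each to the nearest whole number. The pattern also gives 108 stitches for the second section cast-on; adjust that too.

Cast on 180 stitches; work 372 rows; second section cast-on 133 stitches.

Stitches: 146 × 21/17 = 180.35 → 180.
Rows: 453 × 23/28 = 372.11 → 372.
second section cast-on: 108 × 21/17 = 133.41 → 133.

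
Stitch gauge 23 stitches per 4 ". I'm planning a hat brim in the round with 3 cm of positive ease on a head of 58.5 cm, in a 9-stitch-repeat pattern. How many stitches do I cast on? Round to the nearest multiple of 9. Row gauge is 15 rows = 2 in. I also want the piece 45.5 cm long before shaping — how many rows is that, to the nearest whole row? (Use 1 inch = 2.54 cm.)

Cast on 135 stitches; work 134 rows.

Finished = 58.5 + 3 = 61.5 cm.
61.5 cm × 1/2.54 = 24.21 inches.
23/4 = 5.75 sts per in; 24.21 × 5.75 = 139.22 sts.
Nearest multiple of 9 → 135.
45.5 cm = 17.91 inches; × 7.5 = 134.35 → 134 rows.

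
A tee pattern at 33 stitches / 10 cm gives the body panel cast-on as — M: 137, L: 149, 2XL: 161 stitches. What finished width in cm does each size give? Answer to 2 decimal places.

33/10 = 3.3 sts per cm.
M: 137 / 3.3 = 41.515 → 41.52 cm.
L: 149 / 3.3 = 45.152 → 45.15 cm.
2XL: 161 / 3.3 = 48.788 → 48.79 cm.

M 41.52 cm; L 45.15 cm; 2XL 48.79 cm.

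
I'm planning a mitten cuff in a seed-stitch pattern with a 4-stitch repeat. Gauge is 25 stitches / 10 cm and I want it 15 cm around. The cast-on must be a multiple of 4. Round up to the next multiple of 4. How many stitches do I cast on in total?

25 / 10 = 2.5 sts per cm.
15 × 2.5 = 37.50 sts.
Next multiple of 4: 40.

Cast on 40 stitches.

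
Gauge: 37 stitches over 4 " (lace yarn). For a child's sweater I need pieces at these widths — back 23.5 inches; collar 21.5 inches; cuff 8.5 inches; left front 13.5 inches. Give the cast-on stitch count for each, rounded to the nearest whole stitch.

back 217; collar 199; cuff 79; left front 125.

Rate = 37/4 = 9.25 sts per in.
back: 23.5 × 9.25 = 217.38 → 217.
collar: 21.5 × 9.25 = 198.88 → 199.
cuff: 8.5 × 9.25 = 78.62 → 79.
left front: 13.5 × 9.25 = 124.88 → 125.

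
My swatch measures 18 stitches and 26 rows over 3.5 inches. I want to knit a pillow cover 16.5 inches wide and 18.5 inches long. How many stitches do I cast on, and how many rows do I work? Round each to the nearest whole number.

Stitch gauge = 18/3.5 = 5.143 sts/in; 16.5 × 5.143 = 84.86 → 85 sts.
Row gauge = 26/3.5 = 7.429 rows/in; 18.5 × 7.429 = 137.43 → 137 rows.

Cast on 85 stitches and work 137 rows.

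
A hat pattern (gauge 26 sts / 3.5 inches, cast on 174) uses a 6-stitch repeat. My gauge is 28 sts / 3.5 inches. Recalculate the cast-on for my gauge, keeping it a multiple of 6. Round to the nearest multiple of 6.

174 × 28 / 26 = 187.38.
Nearest multiple of 6: 186.

186 stitches.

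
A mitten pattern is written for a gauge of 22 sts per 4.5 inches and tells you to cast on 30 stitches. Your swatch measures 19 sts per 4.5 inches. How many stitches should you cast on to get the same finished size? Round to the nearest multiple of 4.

CO 24 sts.

Scale factor = 19 / 22 = 0.864.
30 × 19 / 22 = 25.91 sts.
→ 24 sts.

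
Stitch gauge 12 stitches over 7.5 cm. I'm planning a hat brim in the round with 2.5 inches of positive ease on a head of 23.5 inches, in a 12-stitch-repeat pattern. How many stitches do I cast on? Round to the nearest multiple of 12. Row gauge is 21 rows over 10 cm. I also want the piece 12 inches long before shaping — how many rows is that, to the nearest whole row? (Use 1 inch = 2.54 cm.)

Cast on 108 stitches; work 64 rows.

Finished = 23.5 + 2.5 = 26 inches.
26 inches × 2.54 = 66.04 cm.
12/7.5 = 1.6 sts per cm; 66.04 × 1.6 = 105.66 sts.
Nearest multiple of 12 → 108.
12 inches = 30.48 cm; × 2.1 = 64.01 → 64 rows.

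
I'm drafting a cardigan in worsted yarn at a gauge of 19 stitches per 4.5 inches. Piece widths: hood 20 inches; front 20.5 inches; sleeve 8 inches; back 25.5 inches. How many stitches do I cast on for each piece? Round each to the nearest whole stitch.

Rate = 19/4.5 = 4.222 sts per in.
hood: 20 × 4.222 = 84.44 → 84.
front: 20.5 × 4.222 = 86.56 → 87.
sleeve: 8 × 4.222 = 33.78 → 34.
back: 25.5 × 4.222 = 107.67 → 108.

hood 84; front 87; sleeve 34; back 108.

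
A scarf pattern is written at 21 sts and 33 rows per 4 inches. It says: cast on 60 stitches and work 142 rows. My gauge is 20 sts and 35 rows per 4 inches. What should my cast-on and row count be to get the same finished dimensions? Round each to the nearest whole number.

Stitches: 60 × 20/21 = 57.14 → 57.
Rows: 142 × 35/33 = 150.61 → 151.

Cast on 57 stitches; work 151 rows.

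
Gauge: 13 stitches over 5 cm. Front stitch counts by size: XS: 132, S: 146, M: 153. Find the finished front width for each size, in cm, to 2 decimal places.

XS 50.77 cm; S 56.15 cm; M 58.85 cm.

13/5 = 2.6 sts per cm.
XS: 132 / 2.6 = 50.769 → 50.77 cm.
S: 146 / 2.6 = 56.154 → 56.15 cm.
M: 153 / 2.6 = 58.846 → 58.85 cm.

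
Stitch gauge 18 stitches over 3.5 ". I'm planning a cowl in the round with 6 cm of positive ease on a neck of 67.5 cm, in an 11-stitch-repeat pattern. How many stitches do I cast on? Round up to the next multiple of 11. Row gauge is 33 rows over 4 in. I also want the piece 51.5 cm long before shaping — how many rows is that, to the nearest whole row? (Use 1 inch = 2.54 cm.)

Finished = 67.5 + 6 = 73.5 cm.
73.5 cm × 1/2.54 = 28.94 inches.
18/3.5 = 5.143 sts per in; 28.94 × 5.143 = 148.82 sts.
Next multiple of 11 → 154.
51.5 cm = 20.28 inches; × 8.25 = 167.27 → 167 rows.

Cast on 154 stitches; work 167 rows.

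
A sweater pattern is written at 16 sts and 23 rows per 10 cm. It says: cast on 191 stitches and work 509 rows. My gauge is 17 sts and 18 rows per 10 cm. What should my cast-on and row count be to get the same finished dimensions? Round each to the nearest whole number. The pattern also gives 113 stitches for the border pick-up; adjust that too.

Cast on 203 stitches; work 398 rows; border pick-up 120 stitches.

Stitches: 191 × 17/16 = 202.94 → 203.
Rows: 509 × 18/23 = 398.35 → 398.
border pick-up: 113 × 17/16 = 120.06 → 120.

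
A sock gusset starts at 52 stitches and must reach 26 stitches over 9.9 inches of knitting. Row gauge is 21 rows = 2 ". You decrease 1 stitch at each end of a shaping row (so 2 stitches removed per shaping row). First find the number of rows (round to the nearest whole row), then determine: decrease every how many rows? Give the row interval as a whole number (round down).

Rows = 9.9 × 10.5 = 104.0 → 104 rows.
Stitches to remove: 26 → 13 shaping rows (at 2 st each).
104 / 13 = 8.00 → every 8 rows.

Decrease every 8th row.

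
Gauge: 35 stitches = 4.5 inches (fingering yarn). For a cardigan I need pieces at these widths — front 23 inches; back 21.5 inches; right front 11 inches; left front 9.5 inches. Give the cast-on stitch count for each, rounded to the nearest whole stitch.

front 179; back 167; right front 86; left front 74.

Rate = 35/4.5 = 7.778 sts per in.
front: 23 × 7.778 = 178.89 → 179.
back: 21.5 × 7.778 = 167.22 → 167.
right front: 11 × 7.778 = 85.56 → 86.
left front: 9.5 × 7.778 = 73.89 → 74.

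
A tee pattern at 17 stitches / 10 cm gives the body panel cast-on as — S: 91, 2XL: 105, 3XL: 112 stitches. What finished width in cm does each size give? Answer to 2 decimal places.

17/10 = 1.7 sts per cm.
S: 91 / 1.7 = 53.529 → 53.53 cm.
2XL: 105 / 1.7 = 61.765 → 61.76 cm.
3XL: 112 / 1.7 = 65.882 → 65.88 cm.

S 53.53 cm; 2XL 61.76 cm; 3XL 65.88 cm.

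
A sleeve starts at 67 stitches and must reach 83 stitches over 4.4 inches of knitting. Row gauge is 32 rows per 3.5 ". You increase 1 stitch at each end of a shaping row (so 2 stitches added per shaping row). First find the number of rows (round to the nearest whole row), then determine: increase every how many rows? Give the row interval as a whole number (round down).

Increase every 5th row.

Rows = 4.4 × 9.143 = 40.2 → 40 rows.
Stitches to add: 16 → 8 shaping rows (at 2 st each).
40 / 8 = 5.00 → every 5 rows.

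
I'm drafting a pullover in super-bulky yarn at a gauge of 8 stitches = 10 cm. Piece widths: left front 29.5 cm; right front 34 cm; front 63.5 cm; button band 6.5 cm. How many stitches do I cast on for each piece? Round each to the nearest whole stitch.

Rate = 8/10 = 0.8 sts per cm.
left front: 29.5 × 0.8 = 23.60 → 24.
right front: 34 × 0.8 = 27.20 → 27.
front: 63.5 × 0.8 = 50.80 → 51.
button band: 6.5 × 0.8 = 5.20 → 5.

left front 24; right front 27; front 51; button band 5.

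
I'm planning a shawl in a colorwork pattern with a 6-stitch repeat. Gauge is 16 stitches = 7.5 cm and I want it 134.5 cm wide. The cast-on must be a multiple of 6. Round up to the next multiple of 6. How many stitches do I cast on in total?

288 stitches.

16 / 7.5 = 2.133 sts per cm.
134.5 × 2.133 = 286.93 sts.
Next multiple of 6: 288.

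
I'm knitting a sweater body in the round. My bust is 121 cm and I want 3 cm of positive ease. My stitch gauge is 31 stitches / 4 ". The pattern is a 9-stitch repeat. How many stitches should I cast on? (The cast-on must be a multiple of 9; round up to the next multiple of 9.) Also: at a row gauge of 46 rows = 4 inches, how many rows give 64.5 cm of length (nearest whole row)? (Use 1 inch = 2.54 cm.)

Finished = 121 + 3 = 124 cm.
124 cm × 1/2.54 = 48.82 inches.
31/4 = 7.75 sts per in; 48.82 × 7.75 = 378.35 sts.
Next multiple of 9 → 387.
64.5 cm = 25.39 inches; × 11.5 = 292.03 → 292 rows.

Cast on 387 stitches; work 292 rows.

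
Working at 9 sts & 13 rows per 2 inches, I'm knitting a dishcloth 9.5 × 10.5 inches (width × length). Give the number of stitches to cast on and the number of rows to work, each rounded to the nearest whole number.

Cast on 43 stitches and work 68 rows.

Stitch gauge = 9/2 = 4.5 sts/in; 9.5 × 4.5 = 42.75 → 43 sts.
Row gauge = 13/2 = 6.5 rows/in; 10.5 × 6.5 = 68.25 → 68 rows.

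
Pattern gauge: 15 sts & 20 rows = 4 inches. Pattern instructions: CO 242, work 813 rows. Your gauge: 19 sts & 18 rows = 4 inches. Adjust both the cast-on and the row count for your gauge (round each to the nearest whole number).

Stitches: 242 × 19/15 = 306.53 → 307.
Rows: 813 × 18/20 = 731.70 → 732.

Cast on 307 stitches; work 732 rows.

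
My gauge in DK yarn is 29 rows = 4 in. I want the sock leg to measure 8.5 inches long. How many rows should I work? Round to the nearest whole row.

Work 62 rows.

29 rows / 4 in = 7.25 rows per inch.
8.5 × 7.25 = 61.62 rows.
Round to nearest → 62.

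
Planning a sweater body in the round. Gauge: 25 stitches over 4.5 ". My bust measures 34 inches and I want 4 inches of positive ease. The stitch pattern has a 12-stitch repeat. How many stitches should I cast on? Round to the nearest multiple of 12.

Cast on 216 stitches.

Finished = 34 + 4 = 38 inches.
25 / 4.5 = 5.556 sts/in.
38 × 5.556 = 211.11 sts.
Nearest multiple of 12: 216.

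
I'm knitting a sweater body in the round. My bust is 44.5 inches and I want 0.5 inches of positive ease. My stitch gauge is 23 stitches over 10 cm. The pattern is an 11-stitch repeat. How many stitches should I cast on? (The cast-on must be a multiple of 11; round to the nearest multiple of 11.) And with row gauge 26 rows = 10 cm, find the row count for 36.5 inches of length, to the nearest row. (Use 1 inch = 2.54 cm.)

Cast on 264 stitches; work 241 rows.

Finished = 44.5 + 0.5 = 45 inches.
45 inches × 2.54 = 114.30 cm.
23/10 = 2.3 sts per cm; 114.30 × 2.3 = 262.89 sts.
Nearest multiple of 11 → 264.
36.5 inches = 92.71 cm; × 2.6 = 241.05 → 241 rows.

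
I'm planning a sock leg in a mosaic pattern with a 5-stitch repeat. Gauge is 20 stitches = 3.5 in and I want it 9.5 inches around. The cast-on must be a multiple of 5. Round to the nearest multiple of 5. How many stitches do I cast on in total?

20 / 3.5 = 5.714 sts per inch.
9.5 × 5.714 = 54.29 sts.
Nearest multiple of 5: 55.

CO 55 sts.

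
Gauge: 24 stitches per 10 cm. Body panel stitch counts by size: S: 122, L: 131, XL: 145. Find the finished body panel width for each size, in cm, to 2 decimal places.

S 50.83 cm; L 54.58 cm; XL 60.42 cm.

24/10 = 2.4 sts per cm.
S: 122 / 2.4 = 50.833 → 50.83 cm.
L: 131 / 2.4 = 54.583 → 54.58 cm.
XL: 145 / 2.4 = 60.417 → 60.42 cm.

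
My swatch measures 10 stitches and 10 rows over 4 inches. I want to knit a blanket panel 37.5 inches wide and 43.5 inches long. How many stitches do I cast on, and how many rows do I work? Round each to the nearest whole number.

Stitch gauge = 10/4 = 2.5 sts/in; 37.5 × 2.5 = 93.75 → 94 sts.
Row gauge = 10/4 = 2.5 rows/in; 43.5 × 2.5 = 108.75 → 109 rows.

Cast on 94 stitches and work 109 rows.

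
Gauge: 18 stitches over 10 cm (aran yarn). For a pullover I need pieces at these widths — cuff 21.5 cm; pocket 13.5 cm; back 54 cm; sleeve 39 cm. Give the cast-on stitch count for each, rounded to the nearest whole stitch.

Rate = 18/10 = 1.8 sts per cm.
cuff: 21.5 × 1.8 = 38.70 → 39.
pocket: 13.5 × 1.8 = 24.30 → 24.
back: 54 × 1.8 = 97.20 → 97.
sleeve: 39 × 1.8 = 70.20 → 70.

cuff 39; pocket 24; back 97; sleeve 70.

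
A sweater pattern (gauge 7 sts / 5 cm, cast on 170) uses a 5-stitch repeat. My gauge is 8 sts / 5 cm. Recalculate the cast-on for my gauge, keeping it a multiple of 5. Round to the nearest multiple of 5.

170 × 8 / 7 = 194.29.
Nearest multiple of 5: 195.

CO 195 sts.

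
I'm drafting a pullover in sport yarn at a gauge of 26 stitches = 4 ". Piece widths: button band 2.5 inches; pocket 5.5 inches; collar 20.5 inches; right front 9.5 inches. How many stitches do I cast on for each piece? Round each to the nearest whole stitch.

Rate = 26/4 = 6.5 sts per in.
button band: 2.5 × 6.5 = 16.25 → 16.
pocket: 5.5 × 6.5 = 35.75 → 36.
collar: 20.5 × 6.5 = 133.25 → 133.
right front: 9.5 × 6.5 = 61.75 → 62.

button band 16; pocket 36; collar 133; right front 62.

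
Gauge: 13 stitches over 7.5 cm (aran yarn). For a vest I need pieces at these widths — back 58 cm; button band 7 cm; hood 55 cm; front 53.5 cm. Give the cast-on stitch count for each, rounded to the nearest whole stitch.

back 101; button band 12; hood 95; front 93.

Rate = 13/7.5 = 1.733 sts per cm.
back: 58 × 1.733 = 100.53 → 101.
button band: 7 × 1.733 = 12.13 → 12.
hood: 55 × 1.733 = 95.33 → 95.
front: 53.5 × 1.733 = 92.73 → 93.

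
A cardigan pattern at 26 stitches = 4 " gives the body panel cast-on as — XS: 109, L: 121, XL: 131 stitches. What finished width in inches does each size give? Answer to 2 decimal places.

XS 16.77 inches; L 18.62 inches; XL 20.15 inches.

26/4 = 6.5 sts per in.
XS: 109 / 6.5 = 16.769 → 16.77 in.
L: 121 / 6.5 = 18.615 → 18.62 in.
XL: 131 / 6.5 = 20.154 → 20.15 in.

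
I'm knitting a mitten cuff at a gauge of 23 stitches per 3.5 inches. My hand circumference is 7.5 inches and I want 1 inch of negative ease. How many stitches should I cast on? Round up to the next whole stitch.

Finished = 7.5 − 1 = 6.5 in.
23 / 3.5 = 6.571 sts per inch.
6.50 × 6.571 = 42.71 sts.
→ 43 sts.

43 stitches.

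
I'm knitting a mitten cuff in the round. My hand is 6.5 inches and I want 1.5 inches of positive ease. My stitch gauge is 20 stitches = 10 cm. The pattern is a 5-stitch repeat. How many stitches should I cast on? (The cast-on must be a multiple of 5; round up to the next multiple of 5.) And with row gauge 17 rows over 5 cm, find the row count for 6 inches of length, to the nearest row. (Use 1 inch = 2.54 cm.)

Cast on 45 stitches; work 52 rows.

Finished = 6.5 + 1.5 = 8 inches.
8 inches × 2.54 = 20.32 cm.
20/10 = 2 sts per cm; 20.32 × 2 = 40.64 sts.
Next multiple of 5 → 45.
6 inches = 15.24 cm; × 3.4 = 51.82 → 52 rows.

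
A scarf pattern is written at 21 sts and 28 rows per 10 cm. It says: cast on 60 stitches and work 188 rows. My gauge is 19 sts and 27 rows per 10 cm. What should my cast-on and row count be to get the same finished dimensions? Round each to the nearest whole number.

Stitches: 60 × 19/21 = 54.29 → 54.
Rows: 188 × 27/28 = 181.29 → 181.

Cast on 54 stitches; work 181 rows.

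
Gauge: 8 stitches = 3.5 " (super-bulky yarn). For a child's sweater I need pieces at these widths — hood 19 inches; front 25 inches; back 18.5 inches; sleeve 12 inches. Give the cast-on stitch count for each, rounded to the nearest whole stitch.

Rate = 8/3.5 = 2.286 sts per in.
hood: 19 × 2.286 = 43.43 → 43.
front: 25 × 2.286 = 57.14 → 57.
back: 18.5 × 2.286 = 42.29 → 42.
sleeve: 12 × 2.286 = 27.43 → 27.

hood 43; front 57; back 42; sleeve 27.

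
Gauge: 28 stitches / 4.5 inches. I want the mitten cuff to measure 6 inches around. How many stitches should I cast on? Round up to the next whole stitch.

28 stitches / 4.5 in = 6.222 stitches per inch.
6 × 6.222 = 37.33 stitches.
Round up → 38.

Cast on 38 stitches.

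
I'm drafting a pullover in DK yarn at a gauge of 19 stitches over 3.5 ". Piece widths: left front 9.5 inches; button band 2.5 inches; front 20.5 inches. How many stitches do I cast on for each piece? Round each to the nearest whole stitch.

left front 52; button band 14; front 111.

Rate = 19/3.5 = 5.429 sts per in.
left front: 9.5 × 5.429 = 51.57 → 52.
button band: 2.5 × 5.429 = 13.57 → 14.
front: 20.5 × 5.429 = 111.29 → 111.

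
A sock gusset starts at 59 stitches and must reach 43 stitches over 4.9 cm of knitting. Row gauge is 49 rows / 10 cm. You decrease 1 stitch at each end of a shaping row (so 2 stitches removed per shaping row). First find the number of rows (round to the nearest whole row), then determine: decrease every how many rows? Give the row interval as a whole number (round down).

Rows = 4.9 × 4.9 = 24.0 → 24 rows.
Stitches to remove: 16 → 8 shaping rows (at 2 st each).
24 / 8 = 3.00 → every 3 rows.

Decrease every 3rd row.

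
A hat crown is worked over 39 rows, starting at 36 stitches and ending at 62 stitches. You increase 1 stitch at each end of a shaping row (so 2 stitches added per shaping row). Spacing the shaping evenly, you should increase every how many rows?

Increase every 3rd row.

Stitches to add: |62 − 36| = 26.
Shaping rows needed: 26 / 2 = 13.
39 rows / 13 = every 3 rows.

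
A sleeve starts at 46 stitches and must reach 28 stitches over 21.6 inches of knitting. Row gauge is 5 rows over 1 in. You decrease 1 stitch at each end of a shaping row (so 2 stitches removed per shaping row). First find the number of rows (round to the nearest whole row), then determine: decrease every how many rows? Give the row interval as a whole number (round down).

Decrease every 12th row.

Rows = 21.6 × 5 = 108.0 → 108 rows.
Stitches to remove: 18 → 9 shaping rows (at 2 st each).
108 / 9 = 12.00 → every 12 rows.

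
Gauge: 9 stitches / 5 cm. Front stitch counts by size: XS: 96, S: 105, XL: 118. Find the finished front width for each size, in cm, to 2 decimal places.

XS 53.33 cm; S 58.33 cm; XL 65.56 cm.

9/5 = 1.8 sts per cm.
XS: 96 / 1.8 = 53.333 → 53.33 cm.
S: 105 / 1.8 = 58.333 → 58.33 cm.
XL: 118 / 1.8 = 65.556 → 65.56 cm.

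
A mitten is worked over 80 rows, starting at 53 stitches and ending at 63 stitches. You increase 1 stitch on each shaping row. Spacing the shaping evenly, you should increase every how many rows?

Stitches to add: |63 − 53| = 10.
Shaping rows needed: 10 / 1 = 10.
80 rows / 10 = every 8 rows.

Increase every 8th row.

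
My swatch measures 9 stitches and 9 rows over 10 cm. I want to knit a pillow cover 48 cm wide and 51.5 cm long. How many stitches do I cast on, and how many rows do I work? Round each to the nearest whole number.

Cast on 43 stitches and work 46 rows.

Stitch gauge = 9/10 = 0.9 sts/cm; 48 × 0.9 = 43.20 → 43 sts.
Row gauge = 9/10 = 0.9 rows/cm; 51.5 × 0.9 = 46.35 → 46 rows.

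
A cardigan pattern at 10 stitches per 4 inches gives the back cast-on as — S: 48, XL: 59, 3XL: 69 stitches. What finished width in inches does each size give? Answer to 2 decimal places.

10/4 = 2.5 sts per in.
S: 48 / 2.5 = 19.200 → 19.20 in.
XL: 59 / 2.5 = 23.600 → 23.60 in.
3XL: 69 / 2.5 = 27.600 → 27.60 in.

S 19.20 inches; XL 23.60 inches; 3XL 27.60 inches.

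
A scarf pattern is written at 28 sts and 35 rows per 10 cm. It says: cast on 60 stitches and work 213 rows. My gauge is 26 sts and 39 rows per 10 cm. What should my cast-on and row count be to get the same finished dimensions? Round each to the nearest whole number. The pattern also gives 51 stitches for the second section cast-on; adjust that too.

Cast on 56 stitches; work 237 rows; second section cast-on 47 stitches.

Stitches: 60 × 26/28 = 55.71 → 56.
Rows: 213 × 39/35 = 237.34 → 237.
second section cast-on: 51 × 26/28 = 47.36 → 47.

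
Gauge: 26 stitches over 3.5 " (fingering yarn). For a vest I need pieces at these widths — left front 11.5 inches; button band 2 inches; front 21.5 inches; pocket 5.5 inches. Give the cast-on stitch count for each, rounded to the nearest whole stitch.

Rate = 26/3.5 = 7.429 sts per in.
left front: 11.5 × 7.429 = 85.43 → 85.
button band: 2 × 7.429 = 14.86 → 15.
front: 21.5 × 7.429 = 159.71 → 160.
pocket: 5.5 × 7.429 = 40.86 → 41.

left front 85; button band 15; front 160; pocket 41.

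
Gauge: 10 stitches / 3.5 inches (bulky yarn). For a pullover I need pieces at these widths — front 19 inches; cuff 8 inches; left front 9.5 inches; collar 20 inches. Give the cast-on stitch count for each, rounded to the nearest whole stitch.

front 54; cuff 23; left front 27; collar 57.

Rate = 10/3.5 = 2.857 sts per in.
front: 19 × 2.857 = 54.29 → 54.
cuff: 8 × 2.857 = 22.86 → 23.
left front: 9.5 × 2.857 = 27.14 → 27.
collar: 20 × 2.857 = 57.14 → 57.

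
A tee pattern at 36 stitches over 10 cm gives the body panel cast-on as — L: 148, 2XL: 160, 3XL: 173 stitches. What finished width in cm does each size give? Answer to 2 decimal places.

L 41.11 cm; 2XL 44.44 cm; 3XL 48.06 cm.

36/10 = 3.6 sts per cm.
L: 148 / 3.6 = 41.111 → 41.11 cm.
2XL: 160 / 3.6 = 44.444 → 44.44 cm.
3XL: 173 / 3.6 = 48.056 → 48.06 cm.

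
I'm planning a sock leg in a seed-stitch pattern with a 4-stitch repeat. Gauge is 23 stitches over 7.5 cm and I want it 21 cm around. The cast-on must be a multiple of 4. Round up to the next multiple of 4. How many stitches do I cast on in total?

23 / 7.5 = 3.067 sts per cm.
21 × 3.067 = 64.40 sts.
Next multiple of 4: 68.

68 stitches.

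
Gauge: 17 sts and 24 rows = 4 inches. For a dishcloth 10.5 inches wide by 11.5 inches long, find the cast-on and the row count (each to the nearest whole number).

Stitch gauge = 17/4 = 4.25 sts/in; 10.5 × 4.25 = 44.62 → 45 sts.
Row gauge = 24/4 = 6 rows/in; 11.5 × 6 = 69.00 → 69 rows.

Cast on 45 stitches and work 69 rows.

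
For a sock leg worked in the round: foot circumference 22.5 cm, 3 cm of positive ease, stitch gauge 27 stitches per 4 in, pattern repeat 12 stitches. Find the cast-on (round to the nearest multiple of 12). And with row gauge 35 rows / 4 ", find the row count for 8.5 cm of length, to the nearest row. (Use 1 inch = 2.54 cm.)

Finished = 22.5 + 3 = 25.5 cm.
25.5 cm × 1/2.54 = 10.04 inches.
27/4 = 6.75 sts per in; 10.04 × 6.75 = 67.77 sts.
Nearest multiple of 12 → 72.
8.5 cm = 3.35 inches; × 8.75 = 29.28 → 29 rows.

Cast on 72 stitches; work 29 rows.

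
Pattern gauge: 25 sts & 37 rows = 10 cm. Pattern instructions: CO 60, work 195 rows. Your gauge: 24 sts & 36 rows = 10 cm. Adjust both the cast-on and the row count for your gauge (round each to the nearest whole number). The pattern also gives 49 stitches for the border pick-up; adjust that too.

Stitches: 60 × 24/25 = 57.60 → 58.
Rows: 195 × 36/37 = 189.73 → 190.
border pick-up: 49 × 24/25 = 47.04 → 47.

Cast on 58 stitches; work 190 rows; border pick-up 47 stitches.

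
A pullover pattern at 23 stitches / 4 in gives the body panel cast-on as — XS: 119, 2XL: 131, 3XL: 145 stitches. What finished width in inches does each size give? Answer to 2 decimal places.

23/4 = 5.75 sts per in.
XS: 119 / 5.75 = 20.696 → 20.70 in.
2XL: 131 / 5.75 = 22.783 → 22.78 in.
3XL: 145 / 5.75 = 25.217 → 25.22 in.

XS 20.70 inches; 2XL 22.78 inches; 3XL 25.22 inches.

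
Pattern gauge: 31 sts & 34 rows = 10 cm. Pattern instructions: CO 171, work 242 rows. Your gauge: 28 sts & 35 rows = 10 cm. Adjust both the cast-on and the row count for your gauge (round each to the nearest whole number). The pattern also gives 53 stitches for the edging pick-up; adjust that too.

Cast on 154 stitches; work 249 rows; edging pick-up 48 stitches.

Stitches: 171 × 28/31 = 154.45 → 154.
Rows: 242 × 35/34 = 249.12 → 249.
edging pick-up: 53 × 28/31 = 47.87 → 48.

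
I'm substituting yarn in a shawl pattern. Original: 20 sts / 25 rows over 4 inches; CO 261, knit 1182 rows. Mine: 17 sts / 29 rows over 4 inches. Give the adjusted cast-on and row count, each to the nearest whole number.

Stitches: 261 × 17/20 = 221.85 → 222.
Rows: 1182 × 29/25 = 1371.12 → 1371.

Cast on 222 stitches; work 1371 rows.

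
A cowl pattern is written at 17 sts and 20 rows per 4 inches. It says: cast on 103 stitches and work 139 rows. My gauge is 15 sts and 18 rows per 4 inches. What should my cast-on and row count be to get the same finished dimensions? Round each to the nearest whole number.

Stitches: 103 × 15/17 = 90.88 → 91.
Rows: 139 × 18/20 = 125.10 → 125.

Cast on 91 stitches; work 125 rows.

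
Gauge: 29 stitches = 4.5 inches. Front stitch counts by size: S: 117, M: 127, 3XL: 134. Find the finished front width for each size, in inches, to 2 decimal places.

29/4.5 = 6.444 sts per in.
S: 117 / 6.444 = 18.155 → 18.16 in.
M: 127 / 6.444 = 19.707 → 19.71 in.
3XL: 134 / 6.444 = 20.793 → 20.79 in.

S 18.16 inches; M 19.71 inches; 3XL 20.79 inches.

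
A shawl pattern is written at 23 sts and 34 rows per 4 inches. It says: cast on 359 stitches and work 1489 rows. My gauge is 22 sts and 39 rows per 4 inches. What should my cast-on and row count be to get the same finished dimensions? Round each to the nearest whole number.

Cast on 343 stitches; work 1708 rows.

Stitches: 359 × 22/23 = 343.39 → 343.
Rows: 1489 × 39/34 = 1707.97 → 1708.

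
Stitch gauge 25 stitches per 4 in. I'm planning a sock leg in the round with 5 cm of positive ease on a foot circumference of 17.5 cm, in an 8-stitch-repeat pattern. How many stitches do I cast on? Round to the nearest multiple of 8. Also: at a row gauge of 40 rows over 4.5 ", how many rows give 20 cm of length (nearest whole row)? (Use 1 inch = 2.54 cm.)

Finished = 17.5 + 5 = 22.5 cm.
22.5 cm × 1/2.54 = 8.86 inches.
25/4 = 6.25 sts per in; 8.86 × 6.25 = 55.36 sts.
Nearest multiple of 8 → 56.
20 cm = 7.87 inches; × 8.889 = 69.99 → 70 rows.

Cast on 56 stitches; work 70 rows.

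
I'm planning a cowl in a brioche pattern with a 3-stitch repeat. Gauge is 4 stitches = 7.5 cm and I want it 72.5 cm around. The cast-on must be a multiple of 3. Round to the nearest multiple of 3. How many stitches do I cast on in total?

39 stitches.

4 / 7.5 = 0.533 sts per cm.
72.5 × 0.533 = 38.67 sts.
Nearest multiple of 3: 39.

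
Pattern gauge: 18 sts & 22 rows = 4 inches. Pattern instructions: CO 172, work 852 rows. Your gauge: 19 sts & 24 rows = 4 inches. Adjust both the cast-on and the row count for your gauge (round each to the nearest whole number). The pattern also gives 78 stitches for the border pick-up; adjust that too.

Cast on 182 stitches; work 929 rows; border pick-up 82 stitches.

Stitches: 172 × 19/18 = 181.56 → 182.
Rows: 852 × 24/22 = 929.45 → 929.
border pick-up: 78 × 19/18 = 82.33 → 82.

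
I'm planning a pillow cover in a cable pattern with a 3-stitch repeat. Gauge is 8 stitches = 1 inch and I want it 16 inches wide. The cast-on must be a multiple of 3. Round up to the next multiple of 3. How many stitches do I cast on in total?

Cast on 129 stitches.

8 / 1 = 8 sts per inch.
16 × 8 = 128.00 sts.
Next multiple of 3: 129.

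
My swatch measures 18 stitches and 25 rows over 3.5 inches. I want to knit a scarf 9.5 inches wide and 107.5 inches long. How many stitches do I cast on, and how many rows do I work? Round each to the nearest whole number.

Cast on 49 stitches and work 768 rows.

Stitch gauge = 18/3.5 = 5.143 sts/in; 9.5 × 5.143 = 48.86 → 49 sts.
Row gauge = 25/3.5 = 7.143 rows/in; 107.5 × 7.143 = 767.86 → 768 rows.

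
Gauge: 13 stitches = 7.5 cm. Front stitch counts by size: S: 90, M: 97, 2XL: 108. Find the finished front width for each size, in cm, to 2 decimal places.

S 51.92 cm; M 55.96 cm; 2XL 62.31 cm.

13/7.5 = 1.733 sts per cm.
S: 90 / 1.733 = 51.923 → 51.92 cm.
M: 97 / 1.733 = 55.962 → 55.96 cm.
2XL: 108 / 1.733 = 62.308 → 62.31 cm.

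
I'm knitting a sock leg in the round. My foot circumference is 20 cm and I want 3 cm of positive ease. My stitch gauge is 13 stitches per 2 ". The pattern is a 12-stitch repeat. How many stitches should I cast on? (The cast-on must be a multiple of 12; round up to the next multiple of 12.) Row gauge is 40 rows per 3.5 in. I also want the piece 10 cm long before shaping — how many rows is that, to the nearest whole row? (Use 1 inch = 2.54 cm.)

Cast on 60 stitches; work 45 rows.

Finished = 20 + 3 = 23 cm.
23 cm × 1/2.54 = 9.06 inches.
13/2 = 6.5 sts per in; 9.06 × 6.5 = 58.86 sts.
Next multiple of 12 → 60.
10 cm = 3.94 inches; × 11.429 = 44.99 → 45 rows.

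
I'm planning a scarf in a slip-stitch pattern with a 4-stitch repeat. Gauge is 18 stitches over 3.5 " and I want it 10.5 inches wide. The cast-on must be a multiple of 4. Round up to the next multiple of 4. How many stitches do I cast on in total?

18 / 3.5 = 5.143 sts per inch.
10.5 × 5.143 = 54.00 sts.
Next multiple of 4: 56.

CO 56 sts.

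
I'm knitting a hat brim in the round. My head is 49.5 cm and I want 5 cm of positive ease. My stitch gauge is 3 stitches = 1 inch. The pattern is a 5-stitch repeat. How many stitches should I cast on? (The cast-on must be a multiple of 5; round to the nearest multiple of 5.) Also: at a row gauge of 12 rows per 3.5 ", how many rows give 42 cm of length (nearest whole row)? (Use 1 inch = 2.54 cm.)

Finished = 49.5 + 5 = 54.5 cm.
54.5 cm × 1/2.54 = 21.46 inches.
3/1 = 3 sts per in; 21.46 × 3 = 64.37 sts.
Nearest multiple of 5 → 65.
42 cm = 16.54 inches; × 3.429 = 56.69 → 57 rows.

Cast on 65 stitches; work 57 rows.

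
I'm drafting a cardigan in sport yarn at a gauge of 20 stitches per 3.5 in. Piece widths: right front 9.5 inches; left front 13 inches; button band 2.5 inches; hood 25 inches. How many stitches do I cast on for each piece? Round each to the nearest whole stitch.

right front 54; left front 74; button band 14; hood 143.

Rate = 20/3.5 = 5.714 sts per in.
right front: 9.5 × 5.714 = 54.29 → 54.
left front: 13 × 5.714 = 74.29 → 74.
button band: 2.5 × 5.714 = 14.29 → 14.
hood: 25 × 5.714 = 142.86 → 143.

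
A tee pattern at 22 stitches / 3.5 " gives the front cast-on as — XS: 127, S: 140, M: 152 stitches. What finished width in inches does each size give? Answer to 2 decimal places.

XS 20.20 inches; S 22.27 inches; M 24.18 inches.

22/3.5 = 6.286 sts per in.
XS: 127 / 6.286 = 20.205 → 20.20 in.
S: 140 / 6.286 = 22.273 → 22.27 in.
M: 152 / 6.286 = 24.182 → 24.18 in.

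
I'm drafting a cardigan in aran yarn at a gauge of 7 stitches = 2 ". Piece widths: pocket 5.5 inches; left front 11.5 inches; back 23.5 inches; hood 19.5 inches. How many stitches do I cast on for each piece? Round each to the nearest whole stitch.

Rate = 7/2 = 3.5 sts per in.
pocket: 5.5 × 3.5 = 19.25 → 19.
left front: 11.5 × 3.5 = 40.25 → 40.
back: 23.5 × 3.5 = 82.25 → 82.
hood: 19.5 × 3.5 = 68.25 → 68.

pocket 19; left front 40; back 82; hood 68.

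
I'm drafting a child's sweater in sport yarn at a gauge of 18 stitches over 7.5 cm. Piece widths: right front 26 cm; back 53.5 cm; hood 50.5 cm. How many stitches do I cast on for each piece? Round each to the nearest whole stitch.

right front 62; back 128; hood 121.

Rate = 18/7.5 = 2.4 sts per cm.
right front: 26 × 2.4 = 62.40 → 62.
back: 53.5 × 2.4 = 128.40 → 128.
hood: 50.5 × 2.4 = 121.20 → 121.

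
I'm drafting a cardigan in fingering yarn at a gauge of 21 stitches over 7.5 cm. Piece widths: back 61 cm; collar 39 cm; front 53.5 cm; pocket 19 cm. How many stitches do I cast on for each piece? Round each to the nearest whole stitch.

Rate = 21/7.5 = 2.8 sts per cm.
back: 61 × 2.8 = 170.80 → 171.
collar: 39 × 2.8 = 109.20 → 109.
front: 53.5 × 2.8 = 149.80 → 150.
pocket: 19 × 2.8 = 53.20 → 53.

back 171; collar 109; front 150; pocket 53.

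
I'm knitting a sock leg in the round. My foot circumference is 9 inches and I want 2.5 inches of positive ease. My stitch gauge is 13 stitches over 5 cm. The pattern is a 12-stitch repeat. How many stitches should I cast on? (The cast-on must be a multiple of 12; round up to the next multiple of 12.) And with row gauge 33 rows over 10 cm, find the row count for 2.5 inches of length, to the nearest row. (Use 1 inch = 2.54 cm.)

Cast on 84 stitches; work 21 rows.

Finished = 9 + 2.5 = 11.5 inches.
11.5 inches × 2.54 = 29.21 cm.
13/5 = 2.6 sts per cm; 29.21 × 2.6 = 75.95 sts.
Next multiple of 12 → 84.
2.5 inches = 6.35 cm; × 3.3 = 20.95 → 21 rows.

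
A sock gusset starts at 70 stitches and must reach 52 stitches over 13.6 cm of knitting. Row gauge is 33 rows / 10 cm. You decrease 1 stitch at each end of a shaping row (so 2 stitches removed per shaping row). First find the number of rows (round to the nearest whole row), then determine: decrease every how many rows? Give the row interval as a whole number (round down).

Rows = 13.6 × 3.3 = 44.9 → 45 rows.
Stitches to remove: 18 → 9 shaping rows (at 2 st each).
45 / 9 = 5.00 → every 5 rows.

Decrease every 5th row.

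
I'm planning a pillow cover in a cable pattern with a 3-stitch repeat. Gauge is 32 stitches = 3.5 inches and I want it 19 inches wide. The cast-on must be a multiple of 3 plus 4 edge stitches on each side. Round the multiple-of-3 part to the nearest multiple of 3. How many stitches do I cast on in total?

CO 173 sts.

32 / 3.5 = 9.143 sts per inch.
19 × 9.143 = 173.71 sts.
Less 8 edge sts → 165.71 for the repeat.
Nearest multiple of 3: 165.
Add back 8 edge sts → 173.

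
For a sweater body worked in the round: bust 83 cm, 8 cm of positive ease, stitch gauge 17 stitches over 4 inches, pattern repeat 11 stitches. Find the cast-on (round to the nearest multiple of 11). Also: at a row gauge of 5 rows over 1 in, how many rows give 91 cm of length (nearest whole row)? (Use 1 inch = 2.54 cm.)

Finished = 83 + 8 = 91 cm.
91 cm × 1/2.54 = 35.83 inches.
17/4 = 4.25 sts per in; 35.83 × 4.25 = 152.26 sts.
Nearest multiple of 11 → 154.
91 cm = 35.83 inches; × 5 = 179.13 → 179 rows.

Cast on 154 stitches; work 179 rows.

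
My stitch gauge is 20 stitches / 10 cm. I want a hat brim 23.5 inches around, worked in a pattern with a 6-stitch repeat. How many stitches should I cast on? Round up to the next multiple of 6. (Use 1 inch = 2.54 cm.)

23.5 in = 23.5 × 2.54 = 59.69 cm.
20 / 10 = 2 sts/cm.
59.69 × 2 = 119.38 sts.
→ 120.

Cast on 120 stitches.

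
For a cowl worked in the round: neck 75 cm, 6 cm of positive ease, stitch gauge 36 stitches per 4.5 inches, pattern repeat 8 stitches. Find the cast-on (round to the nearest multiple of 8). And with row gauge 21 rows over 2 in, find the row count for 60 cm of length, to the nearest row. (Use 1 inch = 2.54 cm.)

Finished = 75 + 6 = 81 cm.
81 cm × 1/2.54 = 31.89 inches.
36/4.5 = 8 sts per in; 31.89 × 8 = 255.12 sts.
Nearest multiple of 8 → 256.
60 cm = 23.62 inches; × 10.5 = 248.03 → 248 rows.

Cast on 256 stitches; work 248 rows.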